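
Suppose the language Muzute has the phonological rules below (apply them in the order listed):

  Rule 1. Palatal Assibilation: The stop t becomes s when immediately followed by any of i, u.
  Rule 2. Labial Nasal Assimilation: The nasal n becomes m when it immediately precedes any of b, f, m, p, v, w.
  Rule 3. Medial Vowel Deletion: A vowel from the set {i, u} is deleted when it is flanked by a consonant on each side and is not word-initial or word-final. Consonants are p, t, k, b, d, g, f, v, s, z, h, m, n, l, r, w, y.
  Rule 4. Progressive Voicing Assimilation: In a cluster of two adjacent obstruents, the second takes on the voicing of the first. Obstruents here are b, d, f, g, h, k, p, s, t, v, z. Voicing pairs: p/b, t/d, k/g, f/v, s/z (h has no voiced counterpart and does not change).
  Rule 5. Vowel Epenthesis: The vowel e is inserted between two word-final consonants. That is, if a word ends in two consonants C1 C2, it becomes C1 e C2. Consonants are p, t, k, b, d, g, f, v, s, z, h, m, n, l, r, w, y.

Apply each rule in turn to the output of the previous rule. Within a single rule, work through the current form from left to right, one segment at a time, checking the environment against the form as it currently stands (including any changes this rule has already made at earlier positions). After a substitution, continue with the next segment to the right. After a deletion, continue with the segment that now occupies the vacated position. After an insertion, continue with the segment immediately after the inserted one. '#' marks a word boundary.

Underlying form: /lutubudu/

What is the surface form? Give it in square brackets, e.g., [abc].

[lsptu]

Rule 1 Palatal Assibilation: [lutubudu] → [lusubudu]
Rule 2 Labial Nasal Assimilation: no change — [lusubudu]
Rule 3 Medial Vowel Deletion: [lusubudu] → [lsbdu]
Rule 4 Progressive Voicing Assimilation: [lsbdu] → [lsptu]
Rule 5 Vowel Epenthesis: no change — [lsptu]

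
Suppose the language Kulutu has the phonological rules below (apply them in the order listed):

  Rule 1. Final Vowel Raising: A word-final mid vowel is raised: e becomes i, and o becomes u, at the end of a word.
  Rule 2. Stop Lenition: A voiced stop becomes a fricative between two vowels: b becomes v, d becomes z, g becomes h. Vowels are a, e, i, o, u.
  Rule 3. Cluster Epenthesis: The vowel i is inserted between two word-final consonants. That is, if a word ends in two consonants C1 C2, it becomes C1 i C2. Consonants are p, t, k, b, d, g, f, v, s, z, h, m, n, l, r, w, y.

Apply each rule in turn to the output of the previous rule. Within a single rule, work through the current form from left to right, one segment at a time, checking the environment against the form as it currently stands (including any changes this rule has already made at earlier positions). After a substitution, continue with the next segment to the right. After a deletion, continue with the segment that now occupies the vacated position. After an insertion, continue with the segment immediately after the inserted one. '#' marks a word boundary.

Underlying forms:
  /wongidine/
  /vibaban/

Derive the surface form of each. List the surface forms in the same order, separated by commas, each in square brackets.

/wongidine/:
  Rule 1 Final Vowel Raising: [wongidine] → [wongidini]
  Rule 2 Stop Lenition: [wongidini] → [wongizini]
  Rule 3 Cluster Epenthesis: no change — [wongizini]
/vibaban/:
  Rule 1 Final Vowel Raising: no change — [vibaban]
  Rule 2 Stop Lenition: [vibaban] → [vivavan]
  Rule 3 Cluster Epenthesis: no change — [vivavan]

[wongizini], [vivavan]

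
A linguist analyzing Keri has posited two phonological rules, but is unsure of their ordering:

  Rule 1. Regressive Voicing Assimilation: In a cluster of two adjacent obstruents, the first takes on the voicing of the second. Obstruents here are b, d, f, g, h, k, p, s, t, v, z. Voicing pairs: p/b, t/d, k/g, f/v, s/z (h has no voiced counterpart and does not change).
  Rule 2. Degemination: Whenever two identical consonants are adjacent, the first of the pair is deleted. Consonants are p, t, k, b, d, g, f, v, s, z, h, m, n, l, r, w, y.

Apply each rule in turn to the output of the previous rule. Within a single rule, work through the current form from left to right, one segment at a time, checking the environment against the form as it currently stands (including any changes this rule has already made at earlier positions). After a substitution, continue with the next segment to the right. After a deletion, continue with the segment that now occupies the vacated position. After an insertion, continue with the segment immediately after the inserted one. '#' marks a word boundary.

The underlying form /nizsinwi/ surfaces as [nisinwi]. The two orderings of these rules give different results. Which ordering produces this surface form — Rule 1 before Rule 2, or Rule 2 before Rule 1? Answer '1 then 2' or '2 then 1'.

1 then 2

Order 1 then 2:
  1 Regressive Voicing Assimilation: [nizsinwi] → [nissinwi]
  2 Degemination: [nissinwi] → [nisinwi]
  result: [nisinwi]
Order 2 then 1:
  2 Degemination: no change — [nizsinwi]
  1 Regressive Voicing Assimilation: [nizsinwi] → [nissinwi]
  result: [nissinwi]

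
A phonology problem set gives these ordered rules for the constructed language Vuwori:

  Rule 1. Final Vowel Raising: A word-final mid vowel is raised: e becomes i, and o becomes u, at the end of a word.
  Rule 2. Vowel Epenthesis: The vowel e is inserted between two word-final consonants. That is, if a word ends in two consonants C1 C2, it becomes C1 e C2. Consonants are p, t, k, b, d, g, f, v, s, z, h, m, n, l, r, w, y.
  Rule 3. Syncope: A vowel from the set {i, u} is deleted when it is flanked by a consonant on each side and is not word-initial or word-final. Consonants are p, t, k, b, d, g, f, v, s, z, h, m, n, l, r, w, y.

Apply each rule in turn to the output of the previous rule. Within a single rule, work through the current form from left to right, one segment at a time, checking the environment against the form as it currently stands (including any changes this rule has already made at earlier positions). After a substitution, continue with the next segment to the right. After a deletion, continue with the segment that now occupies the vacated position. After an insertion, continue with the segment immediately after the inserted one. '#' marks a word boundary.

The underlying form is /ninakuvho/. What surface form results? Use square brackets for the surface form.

[nnakvhu]

Rule 1 Final Vowel Raising: [ninakuvho] → [ninakuvhu]
Rule 2 Vowel Epenthesis: no change — [ninakuvhu]
Rule 3 Syncope: [ninakuvhu] → [nnakvhu]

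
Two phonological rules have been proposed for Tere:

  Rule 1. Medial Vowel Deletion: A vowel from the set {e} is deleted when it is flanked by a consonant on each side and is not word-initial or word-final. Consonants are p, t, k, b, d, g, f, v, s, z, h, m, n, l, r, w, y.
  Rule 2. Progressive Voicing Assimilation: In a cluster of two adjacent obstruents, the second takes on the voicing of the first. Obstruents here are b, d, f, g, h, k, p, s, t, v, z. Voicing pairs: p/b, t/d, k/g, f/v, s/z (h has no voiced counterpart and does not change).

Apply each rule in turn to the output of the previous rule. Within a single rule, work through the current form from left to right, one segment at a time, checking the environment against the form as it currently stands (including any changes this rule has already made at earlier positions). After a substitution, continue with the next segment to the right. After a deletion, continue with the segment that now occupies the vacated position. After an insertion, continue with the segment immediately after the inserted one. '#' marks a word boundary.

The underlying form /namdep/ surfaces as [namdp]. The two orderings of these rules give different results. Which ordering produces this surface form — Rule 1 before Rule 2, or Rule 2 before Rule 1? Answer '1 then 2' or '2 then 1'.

2 then 1

Order 1 then 2:
  1 Medial Vowel Deletion: [namdep] → [namdp]
  2 Progressive Voicing Assimilation: [namdp] → [namdb]
  result: [namdb]
Order 2 then 1:
  2 Progressive Voicing Assimilation: no change — [namdep]
  1 Medial Vowel Deletion: [namdep] → [namdp]
  result: [namdp]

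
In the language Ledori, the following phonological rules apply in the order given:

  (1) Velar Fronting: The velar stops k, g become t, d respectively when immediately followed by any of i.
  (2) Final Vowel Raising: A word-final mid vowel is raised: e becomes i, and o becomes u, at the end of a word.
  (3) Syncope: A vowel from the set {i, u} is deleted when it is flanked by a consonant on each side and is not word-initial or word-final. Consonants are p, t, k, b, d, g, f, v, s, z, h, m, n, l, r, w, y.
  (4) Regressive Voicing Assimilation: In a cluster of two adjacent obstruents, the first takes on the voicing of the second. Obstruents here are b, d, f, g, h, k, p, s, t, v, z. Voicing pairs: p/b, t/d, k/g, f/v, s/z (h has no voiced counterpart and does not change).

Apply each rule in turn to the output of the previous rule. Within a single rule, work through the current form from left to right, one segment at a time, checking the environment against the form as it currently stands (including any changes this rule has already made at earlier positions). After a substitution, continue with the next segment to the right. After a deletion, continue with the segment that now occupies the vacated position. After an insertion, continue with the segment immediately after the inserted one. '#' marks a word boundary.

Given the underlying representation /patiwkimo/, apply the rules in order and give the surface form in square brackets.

[patwtmu]

(1) Velar Fronting: [patiwkimo] → [patiwtimo]
(2) Final Vowel Raising: [patiwtimo] → [patiwtimu]
(3) Syncope: [patiwtimu] → [patwtmu]
(4) Regressive Voicing Assimilation: no change — [patwtmu]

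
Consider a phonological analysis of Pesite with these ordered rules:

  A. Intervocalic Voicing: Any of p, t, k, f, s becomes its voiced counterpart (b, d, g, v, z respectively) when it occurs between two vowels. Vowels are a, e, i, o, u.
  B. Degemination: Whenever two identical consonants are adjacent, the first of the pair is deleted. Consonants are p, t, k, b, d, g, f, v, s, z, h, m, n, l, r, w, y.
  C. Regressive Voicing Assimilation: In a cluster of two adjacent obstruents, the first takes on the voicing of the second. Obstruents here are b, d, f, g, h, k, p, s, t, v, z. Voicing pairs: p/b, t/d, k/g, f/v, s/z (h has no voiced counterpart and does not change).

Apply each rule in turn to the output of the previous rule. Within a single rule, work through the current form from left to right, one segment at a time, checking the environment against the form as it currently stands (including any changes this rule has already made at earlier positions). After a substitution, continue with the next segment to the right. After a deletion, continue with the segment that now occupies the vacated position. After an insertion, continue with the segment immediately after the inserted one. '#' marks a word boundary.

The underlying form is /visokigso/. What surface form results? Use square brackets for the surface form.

A Intervocalic Voicing: [visokigso] → [vizogigso]
B Degemination: no change — [vizogigso]
C Regressive Voicing Assimilation: [vizogigso] → [vizogikso]

[vizogikso]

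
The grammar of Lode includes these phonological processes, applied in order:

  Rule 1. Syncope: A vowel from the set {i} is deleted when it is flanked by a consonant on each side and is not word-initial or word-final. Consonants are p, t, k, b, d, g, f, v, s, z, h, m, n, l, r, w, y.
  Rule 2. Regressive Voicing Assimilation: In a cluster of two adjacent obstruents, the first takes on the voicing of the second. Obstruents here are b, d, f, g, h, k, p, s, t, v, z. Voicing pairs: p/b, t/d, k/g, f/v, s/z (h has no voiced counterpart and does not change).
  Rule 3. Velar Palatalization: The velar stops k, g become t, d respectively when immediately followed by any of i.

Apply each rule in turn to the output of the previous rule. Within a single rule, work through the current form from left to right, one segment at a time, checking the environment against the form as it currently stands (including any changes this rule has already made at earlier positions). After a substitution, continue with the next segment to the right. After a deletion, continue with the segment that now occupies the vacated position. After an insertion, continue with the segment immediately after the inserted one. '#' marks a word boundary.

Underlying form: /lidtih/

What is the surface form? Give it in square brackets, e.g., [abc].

[ltth]

Rule 1 Syncope: [lidtih] → [ldth]
Rule 2 Regressive Voicing Assimilation: [ldth] → [ltth]
Rule 3 Velar Palatalization: no change — [ltth]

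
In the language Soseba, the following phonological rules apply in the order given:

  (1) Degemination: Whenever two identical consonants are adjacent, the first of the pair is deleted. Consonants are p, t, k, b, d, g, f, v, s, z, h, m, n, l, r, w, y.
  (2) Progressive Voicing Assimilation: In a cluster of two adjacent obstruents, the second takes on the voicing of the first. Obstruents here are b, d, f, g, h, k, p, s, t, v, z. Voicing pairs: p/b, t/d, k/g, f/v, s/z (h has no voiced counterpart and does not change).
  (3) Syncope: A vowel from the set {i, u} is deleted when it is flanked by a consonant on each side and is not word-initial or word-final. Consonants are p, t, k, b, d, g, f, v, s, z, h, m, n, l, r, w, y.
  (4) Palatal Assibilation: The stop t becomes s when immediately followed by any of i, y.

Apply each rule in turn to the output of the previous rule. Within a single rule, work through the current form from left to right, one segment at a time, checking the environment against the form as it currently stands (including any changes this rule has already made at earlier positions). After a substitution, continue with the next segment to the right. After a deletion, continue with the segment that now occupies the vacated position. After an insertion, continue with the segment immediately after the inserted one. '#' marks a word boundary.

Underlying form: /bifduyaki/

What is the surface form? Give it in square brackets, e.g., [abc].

[bfsyaki]

(1) Degemination: no change — [bifduyaki]
(2) Progressive Voicing Assimilation: [bifduyaki] → [biftuyaki]
(3) Syncope: [biftuyaki] → [bftyaki]
(4) Palatal Assibilation: [bftyaki] → [bfsyaki]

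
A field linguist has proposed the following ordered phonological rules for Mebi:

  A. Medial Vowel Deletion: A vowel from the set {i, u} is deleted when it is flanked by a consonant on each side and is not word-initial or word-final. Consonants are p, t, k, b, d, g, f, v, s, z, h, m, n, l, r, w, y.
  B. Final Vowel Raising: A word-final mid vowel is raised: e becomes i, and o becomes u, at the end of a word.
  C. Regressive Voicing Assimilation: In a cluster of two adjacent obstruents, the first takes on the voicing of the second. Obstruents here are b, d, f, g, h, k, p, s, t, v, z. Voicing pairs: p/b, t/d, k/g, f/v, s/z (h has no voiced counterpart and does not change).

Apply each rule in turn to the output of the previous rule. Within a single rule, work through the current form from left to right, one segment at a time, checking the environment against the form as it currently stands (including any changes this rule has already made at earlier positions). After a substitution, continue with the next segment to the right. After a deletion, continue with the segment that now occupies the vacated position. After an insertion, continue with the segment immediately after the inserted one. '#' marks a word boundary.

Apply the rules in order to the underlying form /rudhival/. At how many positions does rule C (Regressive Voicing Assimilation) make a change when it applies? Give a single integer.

A Medial Vowel Deletion: [rudhival] → [rdhval]
B Final Vowel Raising: no change — [rdhval]
C Regressive Voicing Assimilation: [rdhval] → [rthval]
Rule C changed 1 position(s).

1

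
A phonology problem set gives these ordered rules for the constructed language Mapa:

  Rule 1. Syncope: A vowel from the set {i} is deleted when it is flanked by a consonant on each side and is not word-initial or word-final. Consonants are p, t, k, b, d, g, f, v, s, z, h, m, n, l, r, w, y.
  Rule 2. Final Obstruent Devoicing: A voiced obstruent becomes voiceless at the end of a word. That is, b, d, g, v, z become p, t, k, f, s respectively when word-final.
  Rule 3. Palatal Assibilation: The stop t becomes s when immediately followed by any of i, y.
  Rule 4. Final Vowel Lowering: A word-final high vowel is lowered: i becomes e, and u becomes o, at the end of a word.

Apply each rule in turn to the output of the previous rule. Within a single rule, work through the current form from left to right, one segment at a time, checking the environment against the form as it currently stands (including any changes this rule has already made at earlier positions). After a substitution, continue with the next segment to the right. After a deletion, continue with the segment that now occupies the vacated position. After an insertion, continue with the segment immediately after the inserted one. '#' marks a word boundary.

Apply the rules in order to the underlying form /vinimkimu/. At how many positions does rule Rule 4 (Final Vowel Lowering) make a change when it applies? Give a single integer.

1

Rule 1 Syncope: [vinimkimu] → [vnmkmu]
Rule 2 Final Obstruent Devoicing: no change — [vnmkmu]
Rule 3 Palatal Assibilation: no change — [vnmkmu]
Rule 4 Final Vowel Lowering: [vnmkmu] → [vnmkmo]
Rule Rule 4 changed 1 position(s).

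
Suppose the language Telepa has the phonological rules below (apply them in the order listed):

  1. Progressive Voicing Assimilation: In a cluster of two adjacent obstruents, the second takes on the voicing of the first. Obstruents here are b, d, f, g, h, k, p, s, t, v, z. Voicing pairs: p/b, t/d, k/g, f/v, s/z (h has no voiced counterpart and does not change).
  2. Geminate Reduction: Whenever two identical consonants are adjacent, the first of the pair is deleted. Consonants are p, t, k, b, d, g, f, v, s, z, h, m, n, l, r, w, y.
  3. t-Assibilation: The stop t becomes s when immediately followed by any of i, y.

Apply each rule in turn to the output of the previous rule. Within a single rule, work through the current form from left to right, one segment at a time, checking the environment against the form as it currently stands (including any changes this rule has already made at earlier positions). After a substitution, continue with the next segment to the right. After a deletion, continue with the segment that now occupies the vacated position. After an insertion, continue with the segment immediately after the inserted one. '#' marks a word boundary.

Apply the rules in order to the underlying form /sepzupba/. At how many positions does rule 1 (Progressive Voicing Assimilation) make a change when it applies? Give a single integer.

2

1 Progressive Voicing Assimilation: [sepzupba] → [sepsuppa]
2 Geminate Reduction: [sepsuppa] → [sepsupa]
3 t-Assibilation: no change — [sepsupa]
Rule 1 changed 2 position(s).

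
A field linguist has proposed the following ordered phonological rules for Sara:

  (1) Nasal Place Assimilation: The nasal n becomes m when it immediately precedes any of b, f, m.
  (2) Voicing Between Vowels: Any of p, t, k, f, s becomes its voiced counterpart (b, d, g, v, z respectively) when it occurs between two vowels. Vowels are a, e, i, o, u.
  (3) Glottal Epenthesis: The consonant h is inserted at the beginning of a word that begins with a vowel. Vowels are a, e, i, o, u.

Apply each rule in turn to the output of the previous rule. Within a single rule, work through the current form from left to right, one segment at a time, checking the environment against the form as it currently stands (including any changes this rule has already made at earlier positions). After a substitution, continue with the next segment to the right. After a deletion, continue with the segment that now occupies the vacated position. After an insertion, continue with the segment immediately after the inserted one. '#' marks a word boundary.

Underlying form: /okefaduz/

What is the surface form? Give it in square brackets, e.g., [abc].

[hogevaduz]

(1) Nasal Place Assimilation: no change — [okefaduz]
(2) Voicing Between Vowels: [okefaduz] → [ogevaduz]
(3) Glottal Epenthesis: [ogevaduz] → [hogevaduz]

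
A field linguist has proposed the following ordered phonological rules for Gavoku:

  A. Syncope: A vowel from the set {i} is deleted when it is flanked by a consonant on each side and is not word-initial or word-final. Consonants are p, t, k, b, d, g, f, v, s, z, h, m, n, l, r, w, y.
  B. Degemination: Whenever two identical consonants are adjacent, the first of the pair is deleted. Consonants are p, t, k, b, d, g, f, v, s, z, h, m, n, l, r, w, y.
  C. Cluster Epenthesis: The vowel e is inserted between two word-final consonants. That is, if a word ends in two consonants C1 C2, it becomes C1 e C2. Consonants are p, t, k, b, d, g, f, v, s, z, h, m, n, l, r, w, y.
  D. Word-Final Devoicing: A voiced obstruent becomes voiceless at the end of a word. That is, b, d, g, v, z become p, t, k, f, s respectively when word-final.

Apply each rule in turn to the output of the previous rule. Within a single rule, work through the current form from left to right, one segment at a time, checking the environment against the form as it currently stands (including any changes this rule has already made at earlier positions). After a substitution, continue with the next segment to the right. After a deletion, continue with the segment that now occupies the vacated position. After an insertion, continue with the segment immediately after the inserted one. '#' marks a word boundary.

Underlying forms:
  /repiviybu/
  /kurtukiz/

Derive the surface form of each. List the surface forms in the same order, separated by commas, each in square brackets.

/repiviybu/:
  A Syncope: [repiviybu] → [repvybu]
  B Degemination: no change — [repvybu]
  C Cluster Epenthesis: no change — [repvybu]
  D Word-Final Devoicing: no change — [repvybu]
/kurtukiz/:
  A Syncope: [kurtukiz] → [kurtukz]
  B Degemination: no change — [kurtukz]
  C Cluster Epenthesis: [kurtukz] → [kurtukez]
  D Word-Final Devoicing: [kurtukez] → [kurtukes]

[repvybu], [kurtukes]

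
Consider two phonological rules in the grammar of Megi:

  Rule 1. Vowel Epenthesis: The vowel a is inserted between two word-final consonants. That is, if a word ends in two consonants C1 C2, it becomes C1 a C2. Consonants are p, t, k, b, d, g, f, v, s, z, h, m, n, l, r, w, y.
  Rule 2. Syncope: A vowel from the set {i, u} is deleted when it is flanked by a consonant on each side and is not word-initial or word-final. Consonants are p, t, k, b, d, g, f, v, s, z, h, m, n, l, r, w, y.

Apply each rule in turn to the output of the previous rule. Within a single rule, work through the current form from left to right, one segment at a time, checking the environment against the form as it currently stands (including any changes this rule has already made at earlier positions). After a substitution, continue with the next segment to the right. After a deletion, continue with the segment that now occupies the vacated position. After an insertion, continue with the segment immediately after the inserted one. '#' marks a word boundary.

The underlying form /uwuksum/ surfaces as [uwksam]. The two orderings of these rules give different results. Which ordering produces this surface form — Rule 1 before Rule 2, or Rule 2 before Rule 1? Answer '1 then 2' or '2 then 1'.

2 then 1

Order 1 then 2:
  1 Vowel Epenthesis: no change — [uwuksum]
  2 Syncope: [uwuksum] → [uwksm]
  result: [uwksm]
Order 2 then 1:
  2 Syncope: [uwuksum] → [uwksm]
  1 Vowel Epenthesis: [uwksm] → [uwksam]
  result: [uwksam]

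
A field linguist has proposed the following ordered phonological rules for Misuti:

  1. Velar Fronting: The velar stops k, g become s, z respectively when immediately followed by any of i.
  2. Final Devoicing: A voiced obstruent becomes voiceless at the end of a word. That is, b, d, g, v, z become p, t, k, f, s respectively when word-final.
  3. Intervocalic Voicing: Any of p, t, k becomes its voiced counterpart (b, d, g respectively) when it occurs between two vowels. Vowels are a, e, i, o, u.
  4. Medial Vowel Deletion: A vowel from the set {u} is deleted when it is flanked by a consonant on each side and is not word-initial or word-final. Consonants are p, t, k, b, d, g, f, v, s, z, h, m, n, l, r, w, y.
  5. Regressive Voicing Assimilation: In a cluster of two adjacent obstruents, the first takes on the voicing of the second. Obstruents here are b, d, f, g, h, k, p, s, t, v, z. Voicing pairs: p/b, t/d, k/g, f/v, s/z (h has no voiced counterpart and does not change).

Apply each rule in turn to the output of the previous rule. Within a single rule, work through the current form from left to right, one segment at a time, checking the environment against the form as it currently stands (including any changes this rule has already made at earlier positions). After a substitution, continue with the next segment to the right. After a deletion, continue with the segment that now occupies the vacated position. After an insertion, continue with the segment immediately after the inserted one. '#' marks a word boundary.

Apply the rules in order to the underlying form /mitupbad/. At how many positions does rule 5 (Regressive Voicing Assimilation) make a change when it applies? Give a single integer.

2

1 Velar Fronting: no change — [mitupbad]
2 Final Devoicing: [mitupbad] → [mitupbat]
3 Intervocalic Voicing: [mitupbat] → [midupbat]
4 Medial Vowel Deletion: [midupbat] → [midpbat]
5 Regressive Voicing Assimilation: [midpbat] → [mitbbat]
Rule 5 changed 2 position(s).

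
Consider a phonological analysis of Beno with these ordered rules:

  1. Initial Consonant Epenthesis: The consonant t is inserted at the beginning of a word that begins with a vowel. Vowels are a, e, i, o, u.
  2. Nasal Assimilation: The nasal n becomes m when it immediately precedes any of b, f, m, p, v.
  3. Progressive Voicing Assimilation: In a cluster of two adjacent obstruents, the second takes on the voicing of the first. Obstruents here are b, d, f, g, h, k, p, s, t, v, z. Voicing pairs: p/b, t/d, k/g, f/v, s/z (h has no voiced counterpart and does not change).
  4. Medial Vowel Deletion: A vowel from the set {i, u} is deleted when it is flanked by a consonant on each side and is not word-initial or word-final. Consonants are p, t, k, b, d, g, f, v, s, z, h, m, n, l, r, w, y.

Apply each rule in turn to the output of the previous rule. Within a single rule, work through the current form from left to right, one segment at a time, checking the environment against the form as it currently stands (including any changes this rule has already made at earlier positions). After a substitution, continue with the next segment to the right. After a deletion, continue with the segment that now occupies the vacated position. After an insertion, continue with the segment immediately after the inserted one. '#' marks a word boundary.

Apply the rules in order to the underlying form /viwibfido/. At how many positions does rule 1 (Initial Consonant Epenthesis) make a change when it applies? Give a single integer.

1 Initial Consonant Epenthesis: no change — [viwibfido]
2 Nasal Assimilation: no change — [viwibfido]
3 Progressive Voicing Assimilation: [viwibfido] → [viwibvido]
4 Medial Vowel Deletion: [viwibvido] → [vwbvdo]
Rule 1 changed 0 position(s).

0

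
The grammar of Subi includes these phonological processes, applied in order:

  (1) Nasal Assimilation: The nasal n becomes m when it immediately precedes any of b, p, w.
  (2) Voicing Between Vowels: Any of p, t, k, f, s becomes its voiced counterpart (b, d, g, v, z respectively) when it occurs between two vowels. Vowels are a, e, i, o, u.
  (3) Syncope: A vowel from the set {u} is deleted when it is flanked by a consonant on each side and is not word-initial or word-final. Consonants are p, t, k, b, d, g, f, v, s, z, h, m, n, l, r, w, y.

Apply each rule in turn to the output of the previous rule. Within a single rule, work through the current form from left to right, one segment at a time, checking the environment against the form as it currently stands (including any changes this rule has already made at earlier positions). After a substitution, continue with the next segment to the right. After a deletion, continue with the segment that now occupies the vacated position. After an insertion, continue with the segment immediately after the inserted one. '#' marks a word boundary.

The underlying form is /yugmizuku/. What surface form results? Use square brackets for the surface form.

[ygmizgu]

(1) Nasal Assimilation: no change — [yugmizuku]
(2) Voicing Between Vowels: [yugmizuku] → [yugmizugu]
(3) Syncope: [yugmizugu] → [ygmizgu]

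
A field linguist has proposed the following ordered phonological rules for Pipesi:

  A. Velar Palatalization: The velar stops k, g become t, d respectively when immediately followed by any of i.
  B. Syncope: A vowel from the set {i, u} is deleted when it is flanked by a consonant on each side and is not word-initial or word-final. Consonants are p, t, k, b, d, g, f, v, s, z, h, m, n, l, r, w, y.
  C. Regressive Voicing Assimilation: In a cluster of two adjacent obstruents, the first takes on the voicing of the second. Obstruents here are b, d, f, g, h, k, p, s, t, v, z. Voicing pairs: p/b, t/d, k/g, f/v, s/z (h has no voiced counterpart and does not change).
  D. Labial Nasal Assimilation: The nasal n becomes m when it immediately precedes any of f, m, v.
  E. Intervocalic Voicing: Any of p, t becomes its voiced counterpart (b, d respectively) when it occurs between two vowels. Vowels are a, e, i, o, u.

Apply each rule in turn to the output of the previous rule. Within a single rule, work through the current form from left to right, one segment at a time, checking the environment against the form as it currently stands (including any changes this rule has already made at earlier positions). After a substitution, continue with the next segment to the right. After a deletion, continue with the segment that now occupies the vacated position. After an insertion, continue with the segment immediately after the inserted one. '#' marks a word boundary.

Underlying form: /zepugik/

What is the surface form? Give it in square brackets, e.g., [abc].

A Velar Palatalization: [zepugik] → [zepudik]
B Syncope: [zepudik] → [zepdk]
C Regressive Voicing Assimilation: [zepdk] → [zebtk]
D Labial Nasal Assimilation: no change — [zebtk]
E Intervocalic Voicing: no change — [zebtk]

[zebtk]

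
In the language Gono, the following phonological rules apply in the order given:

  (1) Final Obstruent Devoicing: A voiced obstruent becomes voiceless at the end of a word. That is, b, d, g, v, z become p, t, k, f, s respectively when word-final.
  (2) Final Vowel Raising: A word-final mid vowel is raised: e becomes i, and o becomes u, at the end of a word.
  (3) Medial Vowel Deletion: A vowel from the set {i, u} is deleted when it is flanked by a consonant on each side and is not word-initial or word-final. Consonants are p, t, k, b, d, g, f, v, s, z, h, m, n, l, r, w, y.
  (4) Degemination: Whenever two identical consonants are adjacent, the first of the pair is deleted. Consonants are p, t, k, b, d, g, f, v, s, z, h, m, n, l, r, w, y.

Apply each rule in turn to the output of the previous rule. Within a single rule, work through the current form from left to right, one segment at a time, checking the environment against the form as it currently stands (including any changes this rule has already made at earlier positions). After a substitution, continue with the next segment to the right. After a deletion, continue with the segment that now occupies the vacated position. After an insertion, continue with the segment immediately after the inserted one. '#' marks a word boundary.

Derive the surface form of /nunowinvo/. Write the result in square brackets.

(1) Final Obstruent Devoicing: no change — [nunowinvo]
(2) Final Vowel Raising: [nunowinvo] → [nunowinvu]
(3) Medial Vowel Deletion: [nunowinvu] → [nnownvu]
(4) Degemination: [nnownvu] → [nownvu]

[nownvu]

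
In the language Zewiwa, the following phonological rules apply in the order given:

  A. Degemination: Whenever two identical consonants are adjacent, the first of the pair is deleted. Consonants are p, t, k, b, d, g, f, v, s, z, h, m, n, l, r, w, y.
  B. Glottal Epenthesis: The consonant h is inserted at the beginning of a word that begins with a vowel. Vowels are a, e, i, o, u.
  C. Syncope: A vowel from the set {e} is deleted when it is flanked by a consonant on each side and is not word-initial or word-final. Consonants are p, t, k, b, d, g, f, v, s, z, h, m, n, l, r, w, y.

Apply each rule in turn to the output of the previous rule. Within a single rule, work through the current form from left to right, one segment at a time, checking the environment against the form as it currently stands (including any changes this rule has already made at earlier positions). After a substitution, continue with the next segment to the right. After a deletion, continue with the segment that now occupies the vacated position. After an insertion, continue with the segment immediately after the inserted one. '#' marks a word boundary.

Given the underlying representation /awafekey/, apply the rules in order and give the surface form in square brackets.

A Degemination: no change — [awafekey]
B Glottal Epenthesis: [awafekey] → [hawafekey]
C Syncope: [hawafekey] → [hawafky]

[hawafky]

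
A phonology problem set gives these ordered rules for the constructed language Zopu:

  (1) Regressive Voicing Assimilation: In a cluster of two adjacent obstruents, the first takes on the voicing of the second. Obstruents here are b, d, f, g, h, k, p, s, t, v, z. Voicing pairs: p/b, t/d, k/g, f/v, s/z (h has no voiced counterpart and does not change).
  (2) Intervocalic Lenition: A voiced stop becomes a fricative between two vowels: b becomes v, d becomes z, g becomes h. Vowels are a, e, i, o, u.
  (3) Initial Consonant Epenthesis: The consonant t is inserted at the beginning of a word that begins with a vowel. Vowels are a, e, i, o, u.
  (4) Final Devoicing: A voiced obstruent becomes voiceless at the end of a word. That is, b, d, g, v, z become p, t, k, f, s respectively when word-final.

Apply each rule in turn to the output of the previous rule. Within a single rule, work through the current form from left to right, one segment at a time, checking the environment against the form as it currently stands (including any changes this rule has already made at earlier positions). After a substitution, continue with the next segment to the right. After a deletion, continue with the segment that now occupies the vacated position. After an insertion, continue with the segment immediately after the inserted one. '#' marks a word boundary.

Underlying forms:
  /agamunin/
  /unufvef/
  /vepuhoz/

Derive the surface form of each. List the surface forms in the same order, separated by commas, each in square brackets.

/agamunin/:
  (1) Regressive Voicing Assimilation: no change — [agamunin]
  (2) Intervocalic Lenition: [agamunin] → [ahamunin]
  (3) Initial Consonant Epenthesis: [ahamunin] → [tahamunin]
  (4) Final Devoicing: no change — [tahamunin]
/unufvef/:
  (1) Regressive Voicing Assimilation: [unufvef] → [unuvvef]
  (2) Intervocalic Lenition: no change — [unuvvef]
  (3) Initial Consonant Epenthesis: [unuvvef] → [tunuvvef]
  (4) Final Devoicing: no change — [tunuvvef]
/vepuhoz/:
  (1) Regressive Voicing Assimilation: no change — [vepuhoz]
  (2) Intervocalic Lenition: no change — [vepuhoz]
  (3) Initial Consonant Epenthesis: no change — [vepuhoz]
  (4) Final Devoicing: [vepuhoz] → [vepuhos]

[tahamunin], [tunuvvef], [vepuhos]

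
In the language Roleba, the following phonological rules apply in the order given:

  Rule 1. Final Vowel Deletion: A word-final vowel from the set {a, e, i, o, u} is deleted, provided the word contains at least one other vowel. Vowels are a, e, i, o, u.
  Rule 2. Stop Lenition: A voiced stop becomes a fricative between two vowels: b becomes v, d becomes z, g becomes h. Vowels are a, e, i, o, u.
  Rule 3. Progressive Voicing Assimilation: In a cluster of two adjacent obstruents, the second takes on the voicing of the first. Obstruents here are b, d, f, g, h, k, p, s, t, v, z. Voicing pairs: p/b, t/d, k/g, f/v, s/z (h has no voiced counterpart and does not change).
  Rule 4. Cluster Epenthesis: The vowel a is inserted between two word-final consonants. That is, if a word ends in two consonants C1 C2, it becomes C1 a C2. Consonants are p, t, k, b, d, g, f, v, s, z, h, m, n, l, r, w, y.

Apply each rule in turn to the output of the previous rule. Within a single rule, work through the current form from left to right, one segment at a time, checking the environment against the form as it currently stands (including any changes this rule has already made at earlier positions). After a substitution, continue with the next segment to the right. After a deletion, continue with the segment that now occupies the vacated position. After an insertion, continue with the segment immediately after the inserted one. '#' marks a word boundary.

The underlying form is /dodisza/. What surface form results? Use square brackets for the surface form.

[dozisas]

Rule 1 Final Vowel Deletion: [dodisza] → [dodisz]
Rule 2 Stop Lenition: [dodisz] → [dozisz]
Rule 3 Progressive Voicing Assimilation: [dozisz] → [doziss]
Rule 4 Cluster Epenthesis: [doziss] → [dozisas]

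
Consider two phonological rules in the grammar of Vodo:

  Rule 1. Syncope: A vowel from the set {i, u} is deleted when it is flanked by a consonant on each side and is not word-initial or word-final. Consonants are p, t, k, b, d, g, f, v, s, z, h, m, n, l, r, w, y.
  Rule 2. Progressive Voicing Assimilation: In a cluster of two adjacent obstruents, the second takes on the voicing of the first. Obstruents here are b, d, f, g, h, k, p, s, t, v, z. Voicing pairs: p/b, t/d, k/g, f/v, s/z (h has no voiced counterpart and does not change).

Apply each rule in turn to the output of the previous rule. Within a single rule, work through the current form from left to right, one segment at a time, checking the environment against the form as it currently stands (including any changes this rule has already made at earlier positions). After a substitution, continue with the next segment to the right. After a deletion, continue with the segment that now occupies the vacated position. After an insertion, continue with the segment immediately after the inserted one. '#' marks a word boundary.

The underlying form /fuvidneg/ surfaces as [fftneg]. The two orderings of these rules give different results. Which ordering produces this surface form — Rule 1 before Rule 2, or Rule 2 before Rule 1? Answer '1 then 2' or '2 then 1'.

1 then 2

Order 1 then 2:
  1 Syncope: [fuvidneg] → [fvdneg]
  2 Progressive Voicing Assimilation: [fvdneg] → [fftneg]
  result: [fftneg]
Order 2 then 1:
  2 Progressive Voicing Assimilation: no change — [fuvidneg]
  1 Syncope: [fuvidneg] → [fvdneg]
  result: [fvdneg]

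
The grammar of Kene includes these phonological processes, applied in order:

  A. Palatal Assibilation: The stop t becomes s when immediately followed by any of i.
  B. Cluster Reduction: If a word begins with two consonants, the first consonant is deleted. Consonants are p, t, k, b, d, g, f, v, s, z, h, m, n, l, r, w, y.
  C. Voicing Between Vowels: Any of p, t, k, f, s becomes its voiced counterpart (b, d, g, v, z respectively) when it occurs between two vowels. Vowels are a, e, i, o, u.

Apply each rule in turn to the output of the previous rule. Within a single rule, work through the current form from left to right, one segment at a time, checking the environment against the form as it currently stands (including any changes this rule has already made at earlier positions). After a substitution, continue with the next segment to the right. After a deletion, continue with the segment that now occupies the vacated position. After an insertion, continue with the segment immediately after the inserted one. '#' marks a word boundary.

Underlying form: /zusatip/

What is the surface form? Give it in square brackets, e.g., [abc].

[zuzazip]

A Palatal Assibilation: [zusatip] → [zusasip]
B Cluster Reduction: no change — [zusasip]
C Voicing Between Vowels: [zusasip] → [zuzazip]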